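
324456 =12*27038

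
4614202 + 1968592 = 6582794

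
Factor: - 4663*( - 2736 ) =2^4*3^2*19^1*4663^1 = 12757968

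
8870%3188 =2494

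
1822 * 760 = 1384720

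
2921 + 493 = 3414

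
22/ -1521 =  - 22/1521=- 0.01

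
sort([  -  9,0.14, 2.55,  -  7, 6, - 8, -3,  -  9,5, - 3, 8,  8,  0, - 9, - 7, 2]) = [ - 9, - 9, - 9,- 8,-7,  -  7 ,-3, - 3,0, 0.14, 2, 2.55, 5, 6, 8,  8] 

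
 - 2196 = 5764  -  7960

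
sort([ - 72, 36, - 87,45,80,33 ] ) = [-87, - 72, 33,36, 45,80 ] 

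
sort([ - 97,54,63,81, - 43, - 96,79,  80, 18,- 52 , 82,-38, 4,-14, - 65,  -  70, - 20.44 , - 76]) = [ - 97, - 96, - 76 , - 70,  -  65, - 52, - 43, - 38,-20.44, - 14, 4,18, 54 , 63, 79,80,81, 82 ]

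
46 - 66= - 20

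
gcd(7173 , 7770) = 3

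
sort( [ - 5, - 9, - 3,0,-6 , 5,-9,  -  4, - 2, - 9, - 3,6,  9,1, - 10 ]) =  [ - 10, - 9, - 9, - 9, - 6, - 5, - 4,-3, - 3,-2,0, 1, 5 , 6,9 ] 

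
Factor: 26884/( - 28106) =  - 2^1*11^1 * 23^(-1 )= - 22/23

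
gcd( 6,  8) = 2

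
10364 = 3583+6781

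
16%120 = 16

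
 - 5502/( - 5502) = 1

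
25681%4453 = 3416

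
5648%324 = 140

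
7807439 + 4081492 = 11888931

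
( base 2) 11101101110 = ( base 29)27h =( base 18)5FC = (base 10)1902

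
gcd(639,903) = 3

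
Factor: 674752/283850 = 2^5*5^( - 2)*7^(  -  1)*13^1 = 416/175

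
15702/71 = 15702/71 = 221.15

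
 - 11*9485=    - 104335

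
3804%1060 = 624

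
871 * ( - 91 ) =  - 79261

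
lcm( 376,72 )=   3384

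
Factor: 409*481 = 196729 = 13^1*37^1 * 409^1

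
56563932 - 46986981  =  9576951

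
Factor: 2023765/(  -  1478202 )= -2^( - 1) * 3^(  -  1 )*5^1 * 11^( - 1) *17^1*29^1*821^1 *22397^( - 1)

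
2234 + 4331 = 6565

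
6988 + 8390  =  15378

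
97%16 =1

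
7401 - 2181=5220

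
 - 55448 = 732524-787972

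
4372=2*2186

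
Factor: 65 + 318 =383 = 383^1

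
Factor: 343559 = 343559^1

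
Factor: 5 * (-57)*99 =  - 3^3*5^1*11^1* 19^1 = - 28215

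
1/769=1/769=0.00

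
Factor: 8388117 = 3^5 * 34519^1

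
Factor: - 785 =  - 5^1*157^1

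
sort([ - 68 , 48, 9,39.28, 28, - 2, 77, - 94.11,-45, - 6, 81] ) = [ - 94.11,  -  68, -45, - 6, - 2,9, 28, 39.28, 48,77,81]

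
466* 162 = 75492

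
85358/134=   637 = 637.00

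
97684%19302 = 1174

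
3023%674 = 327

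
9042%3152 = 2738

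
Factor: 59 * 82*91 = 2^1* 7^1 * 13^1*41^1*59^1 = 440258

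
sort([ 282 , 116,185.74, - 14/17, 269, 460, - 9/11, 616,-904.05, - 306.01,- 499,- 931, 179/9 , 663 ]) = [ - 931, - 904.05, - 499,- 306.01, -14/17, - 9/11, 179/9, 116,185.74,269, 282, 460, 616,663]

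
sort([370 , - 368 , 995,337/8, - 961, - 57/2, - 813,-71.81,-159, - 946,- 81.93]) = [ - 961,-946,  -  813, - 368,  -  159,-81.93,-71.81,-57/2,337/8,370, 995 ]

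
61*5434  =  331474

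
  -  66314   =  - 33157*2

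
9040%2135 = 500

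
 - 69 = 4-73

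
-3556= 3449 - 7005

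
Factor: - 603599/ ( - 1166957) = 11^( - 1 )*149^1*4051^1*106087^( - 1) 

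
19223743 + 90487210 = 109710953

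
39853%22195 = 17658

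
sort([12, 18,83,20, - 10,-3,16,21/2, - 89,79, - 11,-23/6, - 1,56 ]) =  [ - 89, - 11, - 10, - 23/6,-3,-1,21/2,12,16,18 , 20,56, 79,83 ] 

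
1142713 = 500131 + 642582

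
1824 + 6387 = 8211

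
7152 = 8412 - 1260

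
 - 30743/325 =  - 95 + 132/325  =  - 94.59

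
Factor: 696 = 2^3*3^1*29^1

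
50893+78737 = 129630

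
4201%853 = 789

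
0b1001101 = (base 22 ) 3b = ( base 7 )140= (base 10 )77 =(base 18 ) 45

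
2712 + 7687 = 10399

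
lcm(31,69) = 2139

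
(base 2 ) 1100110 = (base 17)60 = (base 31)39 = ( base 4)1212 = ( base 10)102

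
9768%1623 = 30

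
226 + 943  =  1169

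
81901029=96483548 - 14582519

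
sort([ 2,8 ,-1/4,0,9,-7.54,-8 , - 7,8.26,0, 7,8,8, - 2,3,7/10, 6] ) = [-8,- 7.54,-7, - 2,  -  1/4 , 0,0,7/10, 2, 3,6,7,8, 8 , 8, 8.26,9] 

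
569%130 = 49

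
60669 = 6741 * 9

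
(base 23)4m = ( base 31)3L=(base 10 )114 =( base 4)1302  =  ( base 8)162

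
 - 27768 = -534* 52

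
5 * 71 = 355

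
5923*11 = 65153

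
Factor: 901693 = 13^1 *139^1 * 499^1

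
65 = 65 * 1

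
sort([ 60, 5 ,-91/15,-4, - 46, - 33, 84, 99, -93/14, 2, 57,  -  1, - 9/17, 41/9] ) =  [-46 ,-33, - 93/14,-91/15,- 4,  -  1,-9/17,2,  41/9 , 5, 57, 60,  84, 99] 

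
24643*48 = 1182864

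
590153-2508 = 587645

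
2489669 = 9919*251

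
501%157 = 30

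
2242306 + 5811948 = 8054254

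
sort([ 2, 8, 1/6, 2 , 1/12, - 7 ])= [ - 7, 1/12, 1/6, 2, 2,8]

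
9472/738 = 12 + 308/369 = 12.83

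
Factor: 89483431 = 89483431^1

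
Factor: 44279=44279^1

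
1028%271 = 215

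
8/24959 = 8/24959 = 0.00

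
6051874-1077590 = 4974284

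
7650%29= 23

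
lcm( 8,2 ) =8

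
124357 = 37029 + 87328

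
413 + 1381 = 1794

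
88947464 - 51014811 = 37932653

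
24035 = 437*55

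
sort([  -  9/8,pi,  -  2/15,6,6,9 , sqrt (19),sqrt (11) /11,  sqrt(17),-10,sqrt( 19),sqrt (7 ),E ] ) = [- 10, - 9/8, - 2/15, sqrt( 11 ) /11,sqrt(7 ),  E,pi, sqrt (17),sqrt( 19), sqrt(19 ), 6,6,9]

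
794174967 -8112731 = 786062236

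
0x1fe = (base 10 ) 510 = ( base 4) 13332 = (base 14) 286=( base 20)15a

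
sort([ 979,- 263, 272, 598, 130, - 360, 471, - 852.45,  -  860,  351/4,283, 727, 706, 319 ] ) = [ - 860,-852.45 , -360, - 263, 351/4, 130 , 272, 283, 319, 471,598, 706,727, 979]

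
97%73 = 24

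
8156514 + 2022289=10178803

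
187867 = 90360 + 97507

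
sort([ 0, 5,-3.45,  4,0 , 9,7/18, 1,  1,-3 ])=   [ - 3.45, - 3, 0, 0,  7/18,1, 1, 4,5,9] 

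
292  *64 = 18688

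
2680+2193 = 4873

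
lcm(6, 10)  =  30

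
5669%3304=2365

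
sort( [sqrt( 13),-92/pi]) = [ - 92/pi,sqrt( 13)] 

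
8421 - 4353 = 4068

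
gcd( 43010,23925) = 55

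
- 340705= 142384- 483089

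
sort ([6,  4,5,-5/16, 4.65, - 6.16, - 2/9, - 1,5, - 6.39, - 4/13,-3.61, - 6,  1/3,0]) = [ - 6.39, - 6.16 , - 6, - 3.61, - 1, - 5/16, - 4/13,  -  2/9,  0, 1/3, 4,4.65 , 5, 5,6] 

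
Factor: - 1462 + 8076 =6614 = 2^1*3307^1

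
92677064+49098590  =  141775654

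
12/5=12/5 = 2.40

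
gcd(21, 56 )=7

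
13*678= 8814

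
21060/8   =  2632 + 1/2 = 2632.50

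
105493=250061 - 144568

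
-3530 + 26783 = 23253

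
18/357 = 6/119 = 0.05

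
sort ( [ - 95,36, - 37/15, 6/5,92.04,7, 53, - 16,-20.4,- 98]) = [ - 98, - 95, - 20.4, - 16,-37/15, 6/5,7, 36,53, 92.04]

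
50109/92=50109/92= 544.66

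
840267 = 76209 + 764058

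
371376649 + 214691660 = 586068309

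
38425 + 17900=56325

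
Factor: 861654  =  2^1*3^1* 143609^1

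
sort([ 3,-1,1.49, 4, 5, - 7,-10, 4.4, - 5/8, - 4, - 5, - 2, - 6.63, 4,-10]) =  [-10 , - 10, - 7,-6.63,-5, - 4, - 2, - 1, - 5/8, 1.49,  3, 4, 4, 4.4,5]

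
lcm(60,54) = 540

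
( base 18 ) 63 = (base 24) 4f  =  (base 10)111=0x6f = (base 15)76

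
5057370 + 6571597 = 11628967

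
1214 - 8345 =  - 7131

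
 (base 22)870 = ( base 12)23b6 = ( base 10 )4026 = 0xfba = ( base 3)12112010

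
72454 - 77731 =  - 5277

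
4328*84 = 363552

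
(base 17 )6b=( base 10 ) 113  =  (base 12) 95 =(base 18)65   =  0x71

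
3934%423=127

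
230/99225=46/19845   =  0.00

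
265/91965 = 53/18393 = 0.00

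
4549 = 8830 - 4281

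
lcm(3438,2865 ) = 17190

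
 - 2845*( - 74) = 210530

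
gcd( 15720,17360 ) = 40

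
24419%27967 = 24419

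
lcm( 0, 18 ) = 0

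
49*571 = 27979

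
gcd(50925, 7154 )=7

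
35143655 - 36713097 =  - 1569442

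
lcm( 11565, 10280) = 92520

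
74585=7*10655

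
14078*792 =11149776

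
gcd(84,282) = 6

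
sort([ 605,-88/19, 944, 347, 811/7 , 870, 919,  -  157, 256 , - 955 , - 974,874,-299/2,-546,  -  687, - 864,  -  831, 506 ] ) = [-974, - 955,-864, - 831,  -  687,-546,-157, - 299/2, - 88/19, 811/7,256, 347 , 506,605, 870,874, 919, 944] 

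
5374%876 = 118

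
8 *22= 176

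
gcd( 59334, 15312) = 1914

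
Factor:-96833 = -11^1 * 8803^1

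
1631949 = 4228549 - 2596600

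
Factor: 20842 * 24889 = 518736538 = 2^1 *17^1 * 613^1*24889^1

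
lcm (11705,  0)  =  0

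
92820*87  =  8075340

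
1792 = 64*28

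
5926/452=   2963/226 = 13.11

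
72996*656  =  47885376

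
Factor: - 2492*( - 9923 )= 24728116 = 2^2 * 7^1*89^1*9923^1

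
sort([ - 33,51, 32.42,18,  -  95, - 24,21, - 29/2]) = [ - 95, - 33, - 24, - 29/2,18,21,32.42,51]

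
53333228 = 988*53981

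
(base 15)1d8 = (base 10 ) 428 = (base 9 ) 525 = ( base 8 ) 654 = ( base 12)2b8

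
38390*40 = 1535600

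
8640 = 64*135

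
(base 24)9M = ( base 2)11101110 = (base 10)238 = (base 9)284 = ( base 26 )94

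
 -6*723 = - 4338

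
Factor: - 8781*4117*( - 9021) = 3^2*23^1* 31^1*97^1  *  179^1*2927^1 = 326121571917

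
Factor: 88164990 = 2^1*3^3*5^1*326537^1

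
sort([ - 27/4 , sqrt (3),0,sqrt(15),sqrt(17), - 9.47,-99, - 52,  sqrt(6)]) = [ - 99, - 52, - 9.47, - 27/4,0 , sqrt( 3), sqrt( 6),sqrt(15 ),sqrt( 17)] 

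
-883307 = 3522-886829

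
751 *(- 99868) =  - 75000868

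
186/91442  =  93/45721 = 0.00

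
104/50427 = 8/3879 = 0.00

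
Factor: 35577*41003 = 3^2*59^1*67^1*131^1*313^1  =  1458763731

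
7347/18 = 408+1/6 = 408.17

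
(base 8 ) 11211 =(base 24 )85H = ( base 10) 4745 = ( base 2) 1001010001001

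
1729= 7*247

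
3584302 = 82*43711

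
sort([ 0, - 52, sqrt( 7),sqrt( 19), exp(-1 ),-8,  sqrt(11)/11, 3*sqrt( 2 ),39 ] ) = [ - 52, -8, 0,  sqrt (11)/11,exp(-1),  sqrt( 7), 3*sqrt( 2 ), sqrt( 19), 39]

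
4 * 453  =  1812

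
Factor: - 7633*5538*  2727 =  - 115274527758 = - 2^1 * 3^4*13^1*17^1*71^1*101^1 * 449^1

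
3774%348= 294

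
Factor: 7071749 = 229^1*30881^1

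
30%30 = 0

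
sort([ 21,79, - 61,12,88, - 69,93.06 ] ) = [ -69, - 61,12,21,79, 88,93.06 ] 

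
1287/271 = 4 + 203/271=4.75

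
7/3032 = 7/3032 = 0.00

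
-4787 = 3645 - 8432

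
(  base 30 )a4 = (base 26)BI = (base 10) 304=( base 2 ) 100110000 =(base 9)367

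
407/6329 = 407/6329 = 0.06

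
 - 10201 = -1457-8744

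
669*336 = 224784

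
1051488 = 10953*96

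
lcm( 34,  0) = 0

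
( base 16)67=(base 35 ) 2X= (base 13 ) 7C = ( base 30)3d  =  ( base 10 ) 103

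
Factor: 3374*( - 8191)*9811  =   - 2^1*7^1* 241^1*8191^1*9811^1 =- 271141053974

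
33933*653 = 22158249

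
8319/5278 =8319/5278 = 1.58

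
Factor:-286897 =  - 13^1*29^1*761^1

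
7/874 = 7/874   =  0.01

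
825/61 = 13 + 32/61 = 13.52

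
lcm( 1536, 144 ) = 4608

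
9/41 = 9/41 = 0.22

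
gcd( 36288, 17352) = 72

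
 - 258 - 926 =-1184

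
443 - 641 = - 198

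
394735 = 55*7177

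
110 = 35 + 75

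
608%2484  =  608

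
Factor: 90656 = 2^5*2833^1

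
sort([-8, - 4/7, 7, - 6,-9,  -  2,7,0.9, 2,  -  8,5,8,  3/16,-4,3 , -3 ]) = [-9, - 8, - 8,-6,  -  4,  -  3,-2,-4/7,3/16,  0.9,  2,  3,5,  7,7, 8 ] 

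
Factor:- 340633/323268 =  - 2^( - 2)*3^ ( - 1)*11^( - 1 )*31^( - 1 )*79^(- 1 ) * 340633^1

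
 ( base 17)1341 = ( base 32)5MP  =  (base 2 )1011011011001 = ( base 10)5849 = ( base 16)16d9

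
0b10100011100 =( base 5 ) 20213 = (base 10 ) 1308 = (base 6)10020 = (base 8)2434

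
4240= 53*80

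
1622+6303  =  7925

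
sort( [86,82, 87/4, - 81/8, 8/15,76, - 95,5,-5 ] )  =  [ - 95  ,- 81/8,-5,8/15,5,87/4, 76,  82,86]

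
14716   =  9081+5635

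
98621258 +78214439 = 176835697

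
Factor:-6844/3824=-2^( - 2)*29^1*59^1 * 239^(  -  1) = - 1711/956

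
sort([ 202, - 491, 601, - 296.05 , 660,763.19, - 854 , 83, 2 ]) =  [  -  854, - 491, - 296.05,2, 83,202, 601,660 , 763.19 ]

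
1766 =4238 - 2472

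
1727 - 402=1325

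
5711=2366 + 3345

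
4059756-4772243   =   - 712487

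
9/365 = 9/365 = 0.02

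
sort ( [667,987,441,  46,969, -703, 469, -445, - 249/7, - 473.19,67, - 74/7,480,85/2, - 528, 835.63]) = [ - 703, - 528 , - 473.19, - 445, - 249/7, - 74/7,  85/2,46, 67,441, 469, 480,667,835.63,969,987] 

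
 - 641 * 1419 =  - 909579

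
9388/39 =240+ 28/39 = 240.72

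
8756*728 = 6374368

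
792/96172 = 198/24043 = 0.01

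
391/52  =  391/52 =7.52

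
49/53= 49/53 = 0.92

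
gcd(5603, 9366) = 1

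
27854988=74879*372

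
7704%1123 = 966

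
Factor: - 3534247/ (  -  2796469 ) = 13^(  -  1)*19^1 *89^(-1) * 2417^( - 1)*186013^1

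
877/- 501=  - 877/501  =  - 1.75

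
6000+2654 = 8654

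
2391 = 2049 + 342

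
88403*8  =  707224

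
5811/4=5811/4 = 1452.75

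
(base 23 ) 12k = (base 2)1001010011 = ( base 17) 210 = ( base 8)1123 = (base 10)595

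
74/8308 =37/4154 = 0.01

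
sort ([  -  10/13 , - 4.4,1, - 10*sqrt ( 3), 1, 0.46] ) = [ - 10*sqrt(3), - 4.4, - 10/13 , 0.46,  1,1 ]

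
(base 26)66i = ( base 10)4230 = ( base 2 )1000010000110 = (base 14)1782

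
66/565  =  66/565= 0.12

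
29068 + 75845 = 104913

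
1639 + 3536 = 5175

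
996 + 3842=4838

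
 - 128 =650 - 778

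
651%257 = 137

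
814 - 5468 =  - 4654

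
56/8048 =7/1006 = 0.01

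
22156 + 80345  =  102501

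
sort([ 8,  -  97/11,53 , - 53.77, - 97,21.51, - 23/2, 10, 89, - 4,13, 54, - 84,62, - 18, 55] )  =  [ - 97, - 84, - 53.77, - 18,-23/2, - 97/11, - 4,8,10, 13, 21.51, 53, 54, 55 , 62,89]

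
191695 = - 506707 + 698402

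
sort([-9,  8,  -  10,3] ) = [-10, - 9,3, 8] 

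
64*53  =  3392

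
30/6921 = 10/2307 = 0.00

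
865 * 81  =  70065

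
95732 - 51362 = 44370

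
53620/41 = 53620/41 = 1307.80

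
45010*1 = 45010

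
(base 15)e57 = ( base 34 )2R2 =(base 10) 3232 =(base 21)76j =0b110010100000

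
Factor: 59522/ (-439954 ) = -29761^1*219977^ ( - 1) = - 29761/219977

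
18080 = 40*452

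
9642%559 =139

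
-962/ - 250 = 3 + 106/125= 3.85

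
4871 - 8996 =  - 4125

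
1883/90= 20  +  83/90 = 20.92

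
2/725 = 2/725 = 0.00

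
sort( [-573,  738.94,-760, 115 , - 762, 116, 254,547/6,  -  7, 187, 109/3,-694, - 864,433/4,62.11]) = [ - 864, - 762, - 760, - 694,- 573, - 7,109/3,62.11, 547/6,433/4, 115,116,187, 254,738.94]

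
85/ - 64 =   -  85/64 =- 1.33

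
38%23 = 15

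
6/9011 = 6/9011 = 0.00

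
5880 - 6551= - 671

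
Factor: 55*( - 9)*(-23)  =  11385= 3^2*5^1*11^1*23^1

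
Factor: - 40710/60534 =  - 115/171  =  -  3^ ( - 2 )  *  5^1*19^( - 1 )*23^1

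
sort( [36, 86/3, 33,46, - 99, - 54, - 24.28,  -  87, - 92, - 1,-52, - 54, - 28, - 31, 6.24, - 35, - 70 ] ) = [ - 99 , - 92 , - 87, - 70,-54, - 54,  -  52, - 35, - 31,  -  28, - 24.28, - 1,6.24, 86/3, 33, 36, 46 ]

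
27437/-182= -151 + 45/182  =  -150.75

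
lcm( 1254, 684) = 7524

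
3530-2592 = 938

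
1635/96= 545/32 =17.03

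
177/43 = 177/43 =4.12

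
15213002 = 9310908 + 5902094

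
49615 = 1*49615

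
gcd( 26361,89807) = 1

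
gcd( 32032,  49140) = 364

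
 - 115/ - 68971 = 115/68971 = 0.00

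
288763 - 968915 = -680152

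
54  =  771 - 717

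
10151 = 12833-2682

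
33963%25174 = 8789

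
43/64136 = 43/64136 = 0.00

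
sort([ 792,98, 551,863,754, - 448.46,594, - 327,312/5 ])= [ - 448.46,-327,312/5,  98 , 551,594, 754 , 792,863 ]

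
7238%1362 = 428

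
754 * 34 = 25636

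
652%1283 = 652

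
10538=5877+4661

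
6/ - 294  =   - 1/49 = - 0.02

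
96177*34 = 3270018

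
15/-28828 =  -15/28828 = - 0.00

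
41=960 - 919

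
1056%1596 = 1056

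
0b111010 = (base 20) 2I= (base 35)1n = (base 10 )58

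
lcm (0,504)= 0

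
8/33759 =8/33759 = 0.00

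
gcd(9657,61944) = 87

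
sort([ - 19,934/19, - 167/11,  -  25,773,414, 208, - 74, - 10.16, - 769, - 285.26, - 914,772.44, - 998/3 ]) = [ - 914, - 769, - 998/3, - 285.26,  -  74, - 25, - 19,  -  167/11, - 10.16,  934/19 , 208,  414,772.44,  773]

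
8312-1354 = 6958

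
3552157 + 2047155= 5599312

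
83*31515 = 2615745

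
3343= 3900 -557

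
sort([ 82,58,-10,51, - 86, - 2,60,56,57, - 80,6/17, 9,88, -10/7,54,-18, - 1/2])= [-86,  -  80, - 18, - 10,- 2, - 10/7, - 1/2,  6/17,9,51,54,56, 57,58 , 60,82 , 88]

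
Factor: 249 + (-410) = -161 = -7^1*23^1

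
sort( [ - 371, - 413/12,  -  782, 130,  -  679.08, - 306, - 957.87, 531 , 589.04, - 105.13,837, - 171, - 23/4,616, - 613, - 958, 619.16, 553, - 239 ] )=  [ - 958, - 957.87, - 782, - 679.08,  -  613,  -  371, - 306,- 239 , - 171, -105.13, - 413/12, - 23/4, 130,531, 553, 589.04, 616, 619.16, 837 ]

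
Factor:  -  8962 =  - 2^1*4481^1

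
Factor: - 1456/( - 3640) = 2/5  =  2^1*5^( - 1 ) 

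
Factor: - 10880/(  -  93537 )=2^7*3^ ( - 2 ) *5^1*17^1 * 19^( - 1 )*547^ (-1)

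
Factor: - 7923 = -3^1*19^1*139^1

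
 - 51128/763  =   - 68 + 108/109 = -67.01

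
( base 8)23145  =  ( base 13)4621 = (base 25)fi4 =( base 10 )9829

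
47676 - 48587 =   -  911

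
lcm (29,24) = 696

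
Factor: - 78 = - 2^1*3^1*13^1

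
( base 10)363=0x16B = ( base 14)1BD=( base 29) cf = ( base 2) 101101011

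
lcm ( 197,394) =394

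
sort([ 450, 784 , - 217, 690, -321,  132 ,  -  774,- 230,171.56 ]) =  [ - 774,-321,- 230, - 217, 132,171.56,450, 690, 784 ]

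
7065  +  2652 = 9717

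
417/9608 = 417/9608 =0.04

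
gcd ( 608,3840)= 32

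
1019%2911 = 1019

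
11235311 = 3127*3593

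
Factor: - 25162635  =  -3^1*5^1*17^1 * 101^1*977^1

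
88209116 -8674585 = 79534531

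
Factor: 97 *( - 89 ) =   -  89^1*97^1 = -  8633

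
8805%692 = 501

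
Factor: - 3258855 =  - 3^2*5^1 * 139^1 *521^1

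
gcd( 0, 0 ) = 0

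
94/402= 47/201 = 0.23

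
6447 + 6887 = 13334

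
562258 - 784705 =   -  222447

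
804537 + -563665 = 240872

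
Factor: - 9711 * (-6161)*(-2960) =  -2^4 * 3^2*5^1*13^1*37^1 * 61^1*83^1*101^1 = - 177095234160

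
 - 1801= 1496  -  3297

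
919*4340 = 3988460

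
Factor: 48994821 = 3^3*47^1*38609^1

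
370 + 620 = 990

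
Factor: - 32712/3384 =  - 3^( - 1)*29^1 = - 29/3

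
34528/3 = 11509+1/3 = 11509.33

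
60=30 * 2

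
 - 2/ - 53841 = 2/53841 = 0.00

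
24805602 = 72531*342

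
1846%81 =64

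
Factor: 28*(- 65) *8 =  - 2^5 * 5^1 * 7^1 * 13^1 = -  14560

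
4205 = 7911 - 3706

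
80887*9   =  727983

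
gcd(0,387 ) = 387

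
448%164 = 120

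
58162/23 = 58162/23 = 2528.78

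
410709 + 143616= 554325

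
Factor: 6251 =7^1 * 19^1 * 47^1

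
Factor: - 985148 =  - 2^2 * 41^1*6007^1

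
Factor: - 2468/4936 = -2^( -1 ) = - 1/2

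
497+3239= 3736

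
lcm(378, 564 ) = 35532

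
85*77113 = 6554605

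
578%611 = 578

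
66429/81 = 7381/9=820.11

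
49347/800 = 49347/800 = 61.68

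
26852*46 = 1235192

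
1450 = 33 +1417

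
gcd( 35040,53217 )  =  219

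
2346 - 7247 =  - 4901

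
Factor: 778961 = 37^2*569^1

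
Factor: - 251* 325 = - 5^2*13^1*251^1 = -  81575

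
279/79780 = 279/79780 = 0.00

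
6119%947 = 437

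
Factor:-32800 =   -  2^5*5^2*41^1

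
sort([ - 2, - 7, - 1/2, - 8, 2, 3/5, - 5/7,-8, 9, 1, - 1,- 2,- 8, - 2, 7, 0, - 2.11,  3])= [ - 8, - 8, - 8, - 7, - 2.11, - 2, - 2, - 2, - 1,-5/7, - 1/2,  0,3/5,  1, 2, 3, 7,9] 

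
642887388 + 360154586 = 1003041974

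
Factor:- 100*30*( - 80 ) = 2^7* 3^1*5^4=   240000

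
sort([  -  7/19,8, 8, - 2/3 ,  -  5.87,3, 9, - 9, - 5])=[-9,-5.87, - 5, - 2/3, - 7/19,3,8, 8, 9] 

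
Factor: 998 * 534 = 2^2 * 3^1*89^1*499^1 = 532932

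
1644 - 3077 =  - 1433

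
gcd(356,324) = 4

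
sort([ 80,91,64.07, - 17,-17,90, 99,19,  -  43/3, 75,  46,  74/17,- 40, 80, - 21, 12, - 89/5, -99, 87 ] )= [ - 99 , - 40, - 21  , - 89/5, - 17, - 17, - 43/3,  74/17,12,19,46,64.07,75, 80 , 80,  87,  90,  91,99 ]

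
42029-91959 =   -  49930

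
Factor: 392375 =5^3 * 43^1 * 73^1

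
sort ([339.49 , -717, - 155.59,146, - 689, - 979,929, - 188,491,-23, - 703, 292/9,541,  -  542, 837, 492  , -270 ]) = [ - 979,-717,  -  703, - 689, -542, - 270,  -  188, - 155.59, -23,292/9,146,339.49, 491, 492, 541 , 837,929]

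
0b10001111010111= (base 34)7vt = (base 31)9gu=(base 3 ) 110120211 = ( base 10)9175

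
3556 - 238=3318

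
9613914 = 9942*967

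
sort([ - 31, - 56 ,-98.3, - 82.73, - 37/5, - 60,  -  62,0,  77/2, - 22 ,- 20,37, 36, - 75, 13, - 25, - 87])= [  -  98.3,- 87, - 82.73,-75, - 62, - 60,-56, - 31,  -  25, - 22 ,  -  20,  -  37/5,0 , 13,36, 37, 77/2] 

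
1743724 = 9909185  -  8165461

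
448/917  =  64/131 = 0.49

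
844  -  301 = 543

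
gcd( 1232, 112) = 112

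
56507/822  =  68  +  611/822 = 68.74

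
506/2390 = 253/1195 = 0.21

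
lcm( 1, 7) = 7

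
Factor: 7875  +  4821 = 12696 = 2^3*3^1*23^2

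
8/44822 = 4/22411=0.00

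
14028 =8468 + 5560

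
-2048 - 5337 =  - 7385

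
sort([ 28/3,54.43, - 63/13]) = [ - 63/13,28/3,54.43] 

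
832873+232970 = 1065843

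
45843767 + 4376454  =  50220221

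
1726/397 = 4 + 138/397 = 4.35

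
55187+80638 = 135825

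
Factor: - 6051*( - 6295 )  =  38091045 = 3^1*5^1*1259^1*2017^1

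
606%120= 6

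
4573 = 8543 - 3970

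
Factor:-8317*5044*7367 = -309052633916=- 2^2*13^1*53^1*97^1*139^1*  8317^1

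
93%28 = 9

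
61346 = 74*829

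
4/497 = 4/497 = 0.01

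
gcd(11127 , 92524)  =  1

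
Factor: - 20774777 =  - 3821^1*5437^1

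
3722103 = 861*4323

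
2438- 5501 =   -  3063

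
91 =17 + 74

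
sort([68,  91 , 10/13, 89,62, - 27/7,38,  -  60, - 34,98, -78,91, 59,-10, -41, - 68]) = [-78, - 68, - 60,-41, - 34,-10,- 27/7,10/13, 38, 59,62,68,89,91,91,98] 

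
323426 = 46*7031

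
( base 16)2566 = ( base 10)9574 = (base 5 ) 301244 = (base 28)C5Q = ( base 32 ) 9b6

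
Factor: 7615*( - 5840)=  - 44471600 = - 2^4* 5^2*73^1*1523^1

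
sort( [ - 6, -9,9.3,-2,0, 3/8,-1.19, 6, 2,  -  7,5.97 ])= [- 9 ,  -  7, - 6, -2, - 1.19, 0, 3/8,2,5.97,6,9.3 ] 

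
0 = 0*2708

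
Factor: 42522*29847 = 1269154134  =  2^1*3^2*19^1*373^1 * 9949^1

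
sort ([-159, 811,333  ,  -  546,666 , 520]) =[ - 546,-159,333,520,  666,811] 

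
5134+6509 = 11643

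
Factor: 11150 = 2^1 * 5^2*223^1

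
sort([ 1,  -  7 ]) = [  -  7,1 ]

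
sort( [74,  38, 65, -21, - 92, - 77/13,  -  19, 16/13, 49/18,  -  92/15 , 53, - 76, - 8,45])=[ - 92, - 76 ,- 21, - 19  , - 8, - 92/15, - 77/13 , 16/13,49/18, 38,45 , 53, 65, 74]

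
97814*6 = 586884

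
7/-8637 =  - 1+8630/8637 = - 0.00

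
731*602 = 440062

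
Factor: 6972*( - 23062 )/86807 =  - 2^3*3^1 * 13^1*83^1*887^1*12401^( - 1 )= - 22969752/12401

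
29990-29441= 549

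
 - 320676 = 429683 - 750359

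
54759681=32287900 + 22471781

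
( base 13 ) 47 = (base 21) 2H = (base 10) 59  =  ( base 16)3b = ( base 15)3E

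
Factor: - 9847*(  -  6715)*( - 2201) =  - 5^1*17^1*31^1*  43^1*71^1*79^1*229^1 = - 145535853605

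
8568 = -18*( - 476) 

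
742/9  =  742/9 = 82.44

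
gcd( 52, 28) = 4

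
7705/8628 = 7705/8628 = 0.89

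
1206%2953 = 1206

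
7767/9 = 863 = 863.00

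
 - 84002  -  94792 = - 178794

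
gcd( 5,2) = 1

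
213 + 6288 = 6501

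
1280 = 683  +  597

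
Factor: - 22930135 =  - 5^1 * 139^1*32993^1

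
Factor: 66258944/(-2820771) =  - 2^11*3^ ( - 3 ) * 32353^1*104473^( - 1 ) 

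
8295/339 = 24 + 53/113 = 24.47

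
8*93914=751312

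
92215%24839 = 17698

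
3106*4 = 12424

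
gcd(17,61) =1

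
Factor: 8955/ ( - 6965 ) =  - 3^2*7^( - 1 ) = - 9/7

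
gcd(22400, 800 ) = 800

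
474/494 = 237/247=0.96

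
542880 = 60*9048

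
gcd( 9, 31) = 1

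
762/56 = 381/28= 13.61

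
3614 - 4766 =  - 1152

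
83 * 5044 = 418652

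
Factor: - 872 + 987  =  115 = 5^1*23^1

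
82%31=20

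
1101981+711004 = 1812985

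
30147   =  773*39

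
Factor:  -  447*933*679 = - 3^2*7^1*97^1*149^1*311^1 = - 283177629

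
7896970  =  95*83126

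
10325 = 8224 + 2101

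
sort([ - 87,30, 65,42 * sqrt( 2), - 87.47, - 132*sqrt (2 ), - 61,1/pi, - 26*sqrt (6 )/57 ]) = [-132 *sqrt( 2), - 87.47 , - 87, - 61, - 26*sqrt( 6)/57,  1/pi,30,42*sqrt(2),65]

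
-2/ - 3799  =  2/3799 = 0.00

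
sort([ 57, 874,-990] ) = [  -  990, 57,874 ]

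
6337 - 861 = 5476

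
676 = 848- 172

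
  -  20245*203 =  - 4109735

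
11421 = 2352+9069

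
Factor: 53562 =2^1*3^1*79^1* 113^1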